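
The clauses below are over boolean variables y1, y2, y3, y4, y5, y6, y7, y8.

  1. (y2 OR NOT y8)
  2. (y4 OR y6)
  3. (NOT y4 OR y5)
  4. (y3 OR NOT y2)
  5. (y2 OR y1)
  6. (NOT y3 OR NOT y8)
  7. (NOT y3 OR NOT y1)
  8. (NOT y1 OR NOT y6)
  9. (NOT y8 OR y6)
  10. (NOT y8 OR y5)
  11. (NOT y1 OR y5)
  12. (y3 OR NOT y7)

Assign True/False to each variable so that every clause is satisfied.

y1=0  y2=1  y3=1  y4=1  y5=1  y6=1  y7=0  y8=0

y5 occurs only positively in the remaining clauses — set y5 = True.
y7 occurs only negated in the remaining clauses — set y7 = False.
Branch on y1: take y1 = False.
  then y2 is forced to True.
  then y3 is forced to True.
  then y8 is forced to False.
The remaining clauses are satisfied by y4 = True, y6 = True.
Every clause has at least one true literal under this assignment.
Check each clause:
  1. (y2 OR NOT y8) — NOT y8 is true.
  2. (y4 OR y6) — y4 is true.
  3. (NOT y4 OR y5) — y5 is true.
  4. (NOT y2 OR y3) — y3 is true.
  5. (y2 OR y1) — y2 is true.
  6. (NOT y8 OR NOT y3) — NOT y8 is true.
  7. (NOT y1 OR NOT y3) — NOT y1 is true.
  8. (NOT y1 OR NOT y6) — NOT y1 is true.
  9. (y6 OR NOT y8) — NOT y8 is true.
  10. (NOT y8 OR y5) — NOT y8 is true.
  11. (y5 OR NOT y1) — y5 is true.
  12. (NOT y7 OR y3) — NOT y7 is true.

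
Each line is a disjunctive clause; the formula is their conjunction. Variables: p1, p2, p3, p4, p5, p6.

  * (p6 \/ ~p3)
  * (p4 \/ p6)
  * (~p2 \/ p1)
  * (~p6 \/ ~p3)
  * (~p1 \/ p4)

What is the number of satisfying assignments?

Case analysis on p6 and p1:
  p6=T, p1=T: remaining (p2,p3,p4,p5) ∈ {(F,F,T,F); (F,F,T,T); (T,F,T,F); (T,F,T,T)} — 4.
  p6=T, p1=F: remaining (p2,p3,p4,p5) ∈ {(F,F,F,F); (F,F,F,T); (F,F,T,F); (F,F,T,T)} — 4.
  p6=F, p1=T: remaining (p2,p3,p4,p5) ∈ {(F,F,T,F); (F,F,T,T); (T,F,T,F); (T,F,T,T)} — 4.
  p6=F, p1=F: remaining (p2,p3,p4,p5) ∈ {(F,F,T,F); (F,F,T,T)} — 2.
Total: 4 + 4 + 4 + 2 = 14.

14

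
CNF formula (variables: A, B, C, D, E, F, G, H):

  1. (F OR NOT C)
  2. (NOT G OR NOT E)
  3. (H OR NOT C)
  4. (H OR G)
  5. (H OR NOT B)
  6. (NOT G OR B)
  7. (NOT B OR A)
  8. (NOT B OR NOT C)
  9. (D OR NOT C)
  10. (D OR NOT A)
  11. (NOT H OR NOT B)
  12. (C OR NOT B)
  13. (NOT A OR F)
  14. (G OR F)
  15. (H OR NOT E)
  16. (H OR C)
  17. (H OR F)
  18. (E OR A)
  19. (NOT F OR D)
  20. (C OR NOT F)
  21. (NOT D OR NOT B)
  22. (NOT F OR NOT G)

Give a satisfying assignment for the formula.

A = 1  B = 0  C = 1  D = 1  E = 0  F = 1  G = 0  H = 1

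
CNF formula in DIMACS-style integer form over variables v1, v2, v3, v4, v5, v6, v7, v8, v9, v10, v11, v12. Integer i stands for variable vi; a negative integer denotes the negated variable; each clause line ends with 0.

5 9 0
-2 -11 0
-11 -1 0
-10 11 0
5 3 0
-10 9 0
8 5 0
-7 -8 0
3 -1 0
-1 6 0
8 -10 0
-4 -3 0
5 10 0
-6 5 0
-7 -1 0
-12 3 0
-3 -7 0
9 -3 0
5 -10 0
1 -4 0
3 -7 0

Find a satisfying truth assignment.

v1=F, v2=F, v3=T, v4=F, v5=T, v6=T, v7=F, v8=F, v9=T, v10=F, v11=F, v12=F

Check each clause:
  1. {v5, v9} — v9 is true.
  2. {¬v11, ¬v2} — ¬v11 is true.
  3. {¬v1, ¬v11} — ¬v11 is true.
  4. {v11, ¬v10} — ¬v10 is true.
  5. {v5, v3} — v3 is true.
  6. {v9, ¬v10} — v9 is true.
  7. {v8, v5} — v5 is true.
  8. {¬v7, ¬v8} — ¬v8 is true.
  9. {v3, ¬v1} — v3 is true.
  10. {¬v1, v6} — ¬v1 is true.
  11. {¬v10, v8} — ¬v10 is true.
  12. {¬v3, ¬v4} — ¬v4 is true.
  13. {v10, v5} — v5 is true.
  14. {v5, ¬v6} — v5 is true.
  15. {¬v1, ¬v7} — ¬v7 is true.
  16. {¬v12, v3} — v3 is true.
  17. {¬v3, ¬v7} — ¬v7 is true.
  18. {v9, ¬v3} — v9 is true.
  19. {v5, ¬v10} — v5 is true.
  20. {¬v4, v1} — ¬v4 is true.
  21. {v3, ¬v7} — ¬v7 is true.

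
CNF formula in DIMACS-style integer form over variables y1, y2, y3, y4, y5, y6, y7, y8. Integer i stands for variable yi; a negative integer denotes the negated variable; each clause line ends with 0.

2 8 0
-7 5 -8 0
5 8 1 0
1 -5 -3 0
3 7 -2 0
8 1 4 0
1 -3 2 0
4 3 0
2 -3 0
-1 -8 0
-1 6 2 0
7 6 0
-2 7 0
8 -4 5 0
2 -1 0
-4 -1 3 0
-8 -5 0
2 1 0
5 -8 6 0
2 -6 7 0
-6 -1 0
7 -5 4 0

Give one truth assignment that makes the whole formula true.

y1=True, y2=True, y3=True, y4=True, y5=True, y6=False, y7=True, y8=False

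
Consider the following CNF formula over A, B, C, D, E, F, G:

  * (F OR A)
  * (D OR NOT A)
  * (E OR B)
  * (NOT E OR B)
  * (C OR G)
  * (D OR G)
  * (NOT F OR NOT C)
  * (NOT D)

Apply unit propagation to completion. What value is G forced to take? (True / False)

True

(NOT D) stands alone — D = False.
(NOT A OR D) with D = False leaves only NOT A, so A = False.
(F OR A) with A = False leaves only F, so F = True.
In (G OR D), D is now false; G must hold, so G = True.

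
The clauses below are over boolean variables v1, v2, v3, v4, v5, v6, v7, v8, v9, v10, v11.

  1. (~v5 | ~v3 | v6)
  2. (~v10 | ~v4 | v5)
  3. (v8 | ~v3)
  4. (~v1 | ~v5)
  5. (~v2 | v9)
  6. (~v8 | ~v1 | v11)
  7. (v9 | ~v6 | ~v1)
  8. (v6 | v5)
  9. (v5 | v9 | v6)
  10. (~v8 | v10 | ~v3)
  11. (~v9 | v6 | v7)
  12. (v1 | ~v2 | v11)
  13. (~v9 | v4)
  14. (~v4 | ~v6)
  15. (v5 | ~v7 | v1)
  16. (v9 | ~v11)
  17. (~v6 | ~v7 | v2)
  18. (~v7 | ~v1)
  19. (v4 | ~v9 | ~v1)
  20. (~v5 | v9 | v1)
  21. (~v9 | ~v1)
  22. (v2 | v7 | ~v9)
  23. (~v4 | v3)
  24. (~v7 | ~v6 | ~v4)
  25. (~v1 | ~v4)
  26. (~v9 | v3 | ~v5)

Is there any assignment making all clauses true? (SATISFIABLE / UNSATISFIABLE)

Try v1 = False.
Set v2 = False and propagate.
Branch on v3: take v3 = True.
  then v8 is forced to True.
  then v10 is forced to True.
The remaining clauses are satisfied by v4 = False, v5 = False, v6 = True, v7 = False, v9 = False, v11 = False.
So v1 = F  v2 = F  v3 = T  v4 = F  v5 = F  v6 = T  v7 = F  v8 = T  v9 = F  v10 = T  v11 = F is a satisfying assignment.

SATISFIABLE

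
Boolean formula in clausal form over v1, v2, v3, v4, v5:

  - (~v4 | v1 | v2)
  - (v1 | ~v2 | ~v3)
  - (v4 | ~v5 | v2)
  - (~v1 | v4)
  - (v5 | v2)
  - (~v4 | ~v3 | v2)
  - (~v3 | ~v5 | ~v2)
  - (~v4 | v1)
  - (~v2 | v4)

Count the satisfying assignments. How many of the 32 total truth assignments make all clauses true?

4

The models are:
  v1=T v2=F v3=F v4=T v5=T
  v1=T v2=T v3=F v4=T v5=F
  v1=T v2=T v3=F v4=T v5=T
  v1=T v2=T v3=T v4=T v5=F
That's 4 in total.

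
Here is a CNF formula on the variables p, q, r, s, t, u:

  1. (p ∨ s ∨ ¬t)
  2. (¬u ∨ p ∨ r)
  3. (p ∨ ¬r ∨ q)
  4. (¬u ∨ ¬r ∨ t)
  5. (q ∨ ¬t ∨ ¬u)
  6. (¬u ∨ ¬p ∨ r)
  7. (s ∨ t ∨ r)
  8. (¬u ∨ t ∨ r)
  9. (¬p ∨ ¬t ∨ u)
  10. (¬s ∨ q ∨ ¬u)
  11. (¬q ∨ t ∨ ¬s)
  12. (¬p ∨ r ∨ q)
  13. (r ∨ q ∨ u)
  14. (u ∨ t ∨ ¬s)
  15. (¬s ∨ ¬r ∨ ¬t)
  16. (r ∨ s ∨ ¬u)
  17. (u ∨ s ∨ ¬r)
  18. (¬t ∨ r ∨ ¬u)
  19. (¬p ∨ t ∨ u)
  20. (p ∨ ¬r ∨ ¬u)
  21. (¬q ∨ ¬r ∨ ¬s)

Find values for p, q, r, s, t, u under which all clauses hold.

p=True  q=True  r=True  s=False  t=True  u=True

Check each clause:
  1. (¬t ∨ s ∨ p) — p is true.
  2. (r ∨ p ∨ ¬u) — p is true.
  3. (¬r ∨ q ∨ p) — p is true.
  4. (t ∨ ¬r ∨ ¬u) — t is true.
  5. (¬u ∨ ¬t ∨ q) — q is true.
  6. (r ∨ ¬p ∨ ¬u) — r is true.
  7. (r ∨ t ∨ s) — r is true.
  8. (t ∨ ¬u ∨ r) — r is true.
  9. (¬p ∨ u ∨ ¬t) — u is true.
  10. (¬s ∨ ¬u ∨ q) — q is true.
  11. (¬q ∨ ¬s ∨ t) — ¬s is true.
  12. (r ∨ ¬p ∨ q) — q is true.
  13. (r ∨ u ∨ q) — q is true.
  14. (¬s ∨ t ∨ u) — ¬s is true.
  15. (¬r ∨ ¬s ∨ ¬t) — ¬s is true.
  16. (¬u ∨ s ∨ r) — r is true.
  17. (u ∨ ¬r ∨ s) — u is true.
  18. (¬u ∨ ¬t ∨ r) — r is true.
  19. (u ∨ t ∨ ¬p) — t is true.
  20. (¬u ∨ ¬r ∨ p) — p is true.
  21. (¬q ∨ ¬r ∨ ¬s) — ¬s is true.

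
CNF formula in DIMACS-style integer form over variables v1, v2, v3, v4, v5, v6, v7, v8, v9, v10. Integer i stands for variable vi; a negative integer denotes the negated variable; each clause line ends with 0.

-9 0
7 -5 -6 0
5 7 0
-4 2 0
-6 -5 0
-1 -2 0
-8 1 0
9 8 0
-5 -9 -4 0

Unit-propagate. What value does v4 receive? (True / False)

Unit clause (~v9) sets v9 = False.
In (v8 \/ v9), v9 is now false; v8 must hold, so v8 = True.
(~v8 \/ v1) with v8 = True leaves only v1, so v1 = True.
From (~v1 \/ ~v2) and v1 = True: v2 = False.
In (~v4 \/ v2), v2 is now false; ~v4 must hold, so v4 = False.

False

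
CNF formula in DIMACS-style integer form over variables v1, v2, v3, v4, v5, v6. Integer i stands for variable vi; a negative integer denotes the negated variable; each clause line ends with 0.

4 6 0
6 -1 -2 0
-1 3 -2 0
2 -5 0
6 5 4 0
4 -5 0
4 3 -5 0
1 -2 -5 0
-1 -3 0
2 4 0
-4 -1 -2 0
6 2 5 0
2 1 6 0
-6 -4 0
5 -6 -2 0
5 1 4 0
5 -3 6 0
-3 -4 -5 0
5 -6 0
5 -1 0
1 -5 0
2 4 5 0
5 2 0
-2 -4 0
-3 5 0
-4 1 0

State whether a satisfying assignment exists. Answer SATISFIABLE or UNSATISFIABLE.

UNSATISFIABLE

v5 = True:
  propagation gives v2=True, v4=True; an empty clause results — contradiction.
v5 = False:
  propagation gives v6=False, v4=True, v2=True; an empty clause results — contradiction.
Every branch closes, so no satisfying assignment exists.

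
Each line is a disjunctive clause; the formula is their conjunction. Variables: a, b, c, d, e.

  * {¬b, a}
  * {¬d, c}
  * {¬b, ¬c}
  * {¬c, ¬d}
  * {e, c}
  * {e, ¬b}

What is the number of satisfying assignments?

7

The models are:
  a=F b=F c=F d=F e=T
  a=F b=F c=T d=F e=F
  a=F b=F c=T d=F e=T
  a=T b=F c=F d=F e=T
  a=T b=F c=T d=F e=F
  a=T b=F c=T d=F e=T
  a=T b=T c=F d=F e=T
That's 7 in total.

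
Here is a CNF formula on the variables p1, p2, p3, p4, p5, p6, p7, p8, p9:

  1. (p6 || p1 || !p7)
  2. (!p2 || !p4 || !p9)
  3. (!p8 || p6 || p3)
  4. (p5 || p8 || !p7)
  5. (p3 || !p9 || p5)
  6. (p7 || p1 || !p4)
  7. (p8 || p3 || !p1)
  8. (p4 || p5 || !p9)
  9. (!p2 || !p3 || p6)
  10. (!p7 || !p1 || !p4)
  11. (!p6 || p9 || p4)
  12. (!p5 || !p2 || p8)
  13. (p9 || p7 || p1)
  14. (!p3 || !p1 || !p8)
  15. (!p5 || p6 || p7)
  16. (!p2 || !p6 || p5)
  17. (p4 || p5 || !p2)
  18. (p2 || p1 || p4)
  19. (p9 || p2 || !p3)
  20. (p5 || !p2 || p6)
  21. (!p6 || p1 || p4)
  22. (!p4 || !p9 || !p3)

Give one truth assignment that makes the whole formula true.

p1=1, p2=1, p3=0, p4=1, p5=1, p6=1, p7=0, p8=1, p9=0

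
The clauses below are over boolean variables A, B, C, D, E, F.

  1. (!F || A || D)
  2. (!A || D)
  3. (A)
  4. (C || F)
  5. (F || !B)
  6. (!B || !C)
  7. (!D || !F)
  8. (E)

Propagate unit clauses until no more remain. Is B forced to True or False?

False

(A) stands alone — A = True.
(!A || D): since A = True, the clause reduces to (D). D = True.
(!F || !D): since D = True, the clause reduces to (!F). F = False.
In (F || C), F is now false; C must hold, so C = True.
(!B || F) with F = False leaves only !B, so B = False.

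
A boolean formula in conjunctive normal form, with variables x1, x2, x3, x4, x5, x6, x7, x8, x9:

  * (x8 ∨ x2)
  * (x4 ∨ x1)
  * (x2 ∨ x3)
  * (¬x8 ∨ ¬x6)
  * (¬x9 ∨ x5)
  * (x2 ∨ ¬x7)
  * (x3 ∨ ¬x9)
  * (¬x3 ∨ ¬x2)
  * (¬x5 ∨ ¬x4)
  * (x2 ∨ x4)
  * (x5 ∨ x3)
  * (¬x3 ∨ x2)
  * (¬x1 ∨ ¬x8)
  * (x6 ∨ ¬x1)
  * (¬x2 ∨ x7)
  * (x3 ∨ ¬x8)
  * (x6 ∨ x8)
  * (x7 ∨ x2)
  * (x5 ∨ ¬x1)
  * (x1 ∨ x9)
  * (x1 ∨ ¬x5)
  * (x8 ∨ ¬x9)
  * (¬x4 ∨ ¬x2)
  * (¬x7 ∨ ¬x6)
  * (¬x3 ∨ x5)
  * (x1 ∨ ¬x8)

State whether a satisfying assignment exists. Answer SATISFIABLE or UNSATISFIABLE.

x2 = True:
  propagation gives x3=False, x9=False, x5=True, x4=False; an empty clause results — contradiction.
x2 = False:
  propagation gives x8=True, x3=True; an empty clause results — contradiction.
Every branch closes, so no satisfying assignment exists.

UNSATISFIABLE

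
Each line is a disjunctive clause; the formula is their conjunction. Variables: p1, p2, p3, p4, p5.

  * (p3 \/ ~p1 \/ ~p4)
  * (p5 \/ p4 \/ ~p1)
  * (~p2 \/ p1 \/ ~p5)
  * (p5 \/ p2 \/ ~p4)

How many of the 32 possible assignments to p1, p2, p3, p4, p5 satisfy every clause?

17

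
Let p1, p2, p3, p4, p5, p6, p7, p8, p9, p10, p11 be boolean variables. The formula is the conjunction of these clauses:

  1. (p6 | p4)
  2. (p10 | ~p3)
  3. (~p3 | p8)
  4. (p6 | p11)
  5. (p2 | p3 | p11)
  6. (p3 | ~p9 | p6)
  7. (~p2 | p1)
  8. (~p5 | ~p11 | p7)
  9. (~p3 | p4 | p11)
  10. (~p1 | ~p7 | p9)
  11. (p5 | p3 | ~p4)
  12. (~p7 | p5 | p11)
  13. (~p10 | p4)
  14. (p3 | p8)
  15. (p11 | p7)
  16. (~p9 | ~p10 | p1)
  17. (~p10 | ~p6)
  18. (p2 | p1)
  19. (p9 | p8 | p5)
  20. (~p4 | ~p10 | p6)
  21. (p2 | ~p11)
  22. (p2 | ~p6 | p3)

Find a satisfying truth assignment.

p1=True, p2=True, p3=False, p4=True, p5=True, p6=True, p7=True, p8=True, p9=True, p10=False, p11=True

Check each clause:
  1. (p4 | p6) — p4 is true.
  2. (p10 | ~p3) — ~p3 is true.
  3. (~p3 | p8) — p8 is true.
  4. (p11 | p6) — p11 is true.
  5. (p2 | p11 | p3) — p11 is true.
  6. (p3 | p6 | ~p9) — p6 is true.
  7. (~p2 | p1) — p1 is true.
  8. (p7 | ~p11 | ~p5) — p7 is true.
  9. (~p3 | p4 | p11) — p11 is true.
  10. (~p1 | ~p7 | p9) — p9 is true.
  11. (~p4 | p5 | p3) — p5 is true.
  12. (~p7 | p11 | p5) — p11 is true.
  13. (~p10 | p4) — p4 is true.
  14. (p3 | p8) — p8 is true.
  15. (p11 | p7) — p11 is true.
  16. (~p9 | ~p10 | p1) — p1 is true.
  17. (~p10 | ~p6) — ~p10 is true.
  18. (p2 | p1) — p1 is true.
  19. (p8 | p9 | p5) — p8 is true.
  20. (~p10 | ~p4 | p6) — ~p10 is true.
  21. (~p11 | p2) — p2 is true.
  22. (~p6 | p2 | p3) — p2 is true.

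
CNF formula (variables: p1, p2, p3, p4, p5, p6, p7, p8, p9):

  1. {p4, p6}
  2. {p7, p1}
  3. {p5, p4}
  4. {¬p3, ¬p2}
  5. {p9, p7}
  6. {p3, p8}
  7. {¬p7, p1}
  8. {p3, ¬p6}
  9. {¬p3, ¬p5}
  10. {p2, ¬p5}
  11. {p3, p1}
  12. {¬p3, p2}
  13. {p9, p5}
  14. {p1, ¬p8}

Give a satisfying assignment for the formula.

p1=1, p2=1, p3=0, p4=1, p5=0, p6=0, p7=1, p8=1, p9=1

Check each clause:
  1. {p4, p6} — p4 is true.
  2. {p7, p1} — p1 is true.
  3. {p5, p4} — p4 is true.
  4. {¬p2, ¬p3} — ¬p3 is true.
  5. {p7, p9} — p9 is true.
  6. {p8, p3} — p8 is true.
  7. {¬p7, p1} — p1 is true.
  8. {¬p6, p3} — ¬p6 is true.
  9. {¬p3, ¬p5} — ¬p5 is true.
  10. {p2, ¬p5} — p2 is true.
  11. {p1, p3} — p1 is true.
  12. {¬p3, p2} — p2 is true.
  13. {p5, p9} — p9 is true.
  14. {¬p8, p1} — p1 is true.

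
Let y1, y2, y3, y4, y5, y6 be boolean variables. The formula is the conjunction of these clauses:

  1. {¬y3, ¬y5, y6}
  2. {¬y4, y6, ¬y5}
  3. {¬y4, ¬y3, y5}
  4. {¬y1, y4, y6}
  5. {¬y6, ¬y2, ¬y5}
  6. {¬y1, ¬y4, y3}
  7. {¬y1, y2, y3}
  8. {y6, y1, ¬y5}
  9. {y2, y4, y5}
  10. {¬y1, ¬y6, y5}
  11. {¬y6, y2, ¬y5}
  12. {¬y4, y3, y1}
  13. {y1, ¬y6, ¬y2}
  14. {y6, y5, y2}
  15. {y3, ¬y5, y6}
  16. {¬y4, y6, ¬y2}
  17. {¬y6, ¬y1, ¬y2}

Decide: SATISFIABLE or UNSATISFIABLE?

SATISFIABLE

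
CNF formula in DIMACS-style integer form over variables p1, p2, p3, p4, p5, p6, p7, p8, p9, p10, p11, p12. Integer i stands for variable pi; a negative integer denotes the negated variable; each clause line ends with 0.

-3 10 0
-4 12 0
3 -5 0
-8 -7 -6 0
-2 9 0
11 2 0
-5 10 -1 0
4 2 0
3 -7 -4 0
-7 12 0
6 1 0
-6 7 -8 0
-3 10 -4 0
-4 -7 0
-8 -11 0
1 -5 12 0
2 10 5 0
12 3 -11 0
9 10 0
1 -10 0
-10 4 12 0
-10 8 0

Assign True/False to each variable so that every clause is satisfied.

Pure literal: p9 appears only positively; assign p9 = True.
p12 occurs only positively in the remaining clauses — set p12 = True.
Branch on p1: take p1 = True.
For the remaining variables, p2 = True, p3 = True, p4 = False, p5 = False, p6 = False, p7 = True, p8 = True, p10 = True, p11 = False works.

p1=T, p2=T, p3=T, p4=F, p5=F, p6=F, p7=T, p8=T, p9=T, p10=T, p11=F, p12=T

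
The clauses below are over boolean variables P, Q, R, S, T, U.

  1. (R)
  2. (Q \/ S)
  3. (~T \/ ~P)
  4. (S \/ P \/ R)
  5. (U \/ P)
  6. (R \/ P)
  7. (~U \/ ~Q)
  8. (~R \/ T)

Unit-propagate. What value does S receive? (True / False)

(R) is a unit clause: R = True.
(T \/ ~R) with R = True leaves only T, so T = True.
From (~T \/ ~P) and T = True: P = False.
(U \/ P): since P = False, the clause reduces to (U). U = True.
(~Q \/ ~U): since U = True, the clause reduces to (~Q). Q = False.
(S \/ Q): since Q = False, the clause reduces to (S). S = True.

True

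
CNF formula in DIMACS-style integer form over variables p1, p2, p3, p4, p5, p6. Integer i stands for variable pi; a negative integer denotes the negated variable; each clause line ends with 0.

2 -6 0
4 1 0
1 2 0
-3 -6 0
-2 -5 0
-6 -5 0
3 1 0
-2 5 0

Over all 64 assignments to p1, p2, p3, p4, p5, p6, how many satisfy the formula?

8

Case analysis on p2 and p1:
  p2=T, p1=T: a clause becomes empty — 0.
  p2=T, p1=F: a clause becomes empty — 0.
  p2=F, p1=T: forces p6=F; p3, p4, p5 free → 2^3 = 8.
  p2=F, p1=F: a clause becomes empty — 0.
Total: 0 + 0 + 8 + 0 = 8.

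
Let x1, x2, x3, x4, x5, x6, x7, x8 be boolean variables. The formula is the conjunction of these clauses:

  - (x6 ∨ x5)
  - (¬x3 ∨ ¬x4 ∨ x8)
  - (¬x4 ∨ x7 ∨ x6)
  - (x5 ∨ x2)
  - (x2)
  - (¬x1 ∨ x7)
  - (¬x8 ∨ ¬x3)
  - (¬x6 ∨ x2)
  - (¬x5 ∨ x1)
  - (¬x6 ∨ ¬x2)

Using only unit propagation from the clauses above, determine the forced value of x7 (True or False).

True

(x2) is a unit clause: x2 = True.
(¬x2 ∨ ¬x6): since x2 = True, the clause reduces to (¬x6). x6 = False.
(x5 ∨ x6): since x6 = False, the clause reduces to (x5). x5 = True.
(x1 ∨ ¬x5) with x5 = True leaves only x1, so x1 = True.
(x7 ∨ ¬x1) with x1 = True leaves only x7, so x7 = True.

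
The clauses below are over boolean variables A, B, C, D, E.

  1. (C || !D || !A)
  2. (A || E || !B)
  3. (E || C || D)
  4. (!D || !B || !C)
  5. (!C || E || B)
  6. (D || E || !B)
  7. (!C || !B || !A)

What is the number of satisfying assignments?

Case analysis on B and C:
  B=T, C=T: remaining (A,D,E) ∈ {(F,F,T)} — 1.
  B=T, C=F: remaining (A,D,E) ∈ {(F,F,T); (F,T,T); (T,F,T)} — 3.
  B=F, C=T: remaining (A,D,E) ∈ {(F,F,T); (F,T,T); (T,F,T); (T,T,T)} — 4.
  B=F, C=F: remaining (A,D,E) ∈ {(F,F,T); (F,T,F); (F,T,T); (T,F,T)} — 4.
Total: 1 + 3 + 4 + 4 = 12.

12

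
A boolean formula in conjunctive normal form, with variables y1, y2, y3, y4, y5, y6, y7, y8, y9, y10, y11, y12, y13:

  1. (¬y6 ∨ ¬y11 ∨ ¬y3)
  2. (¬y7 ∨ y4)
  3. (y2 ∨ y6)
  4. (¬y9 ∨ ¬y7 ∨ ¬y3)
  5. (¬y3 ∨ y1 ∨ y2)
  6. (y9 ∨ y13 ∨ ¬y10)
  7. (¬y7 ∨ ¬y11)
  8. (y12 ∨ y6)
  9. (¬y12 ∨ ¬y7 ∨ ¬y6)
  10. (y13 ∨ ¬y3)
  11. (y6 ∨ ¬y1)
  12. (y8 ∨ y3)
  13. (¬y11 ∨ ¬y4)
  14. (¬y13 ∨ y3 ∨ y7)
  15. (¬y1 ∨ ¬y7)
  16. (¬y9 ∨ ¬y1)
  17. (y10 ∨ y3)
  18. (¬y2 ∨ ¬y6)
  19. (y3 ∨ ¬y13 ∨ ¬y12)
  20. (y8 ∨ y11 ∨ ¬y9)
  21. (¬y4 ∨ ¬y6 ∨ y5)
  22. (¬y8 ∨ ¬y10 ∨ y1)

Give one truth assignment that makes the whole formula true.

y1=T, y2=F, y3=T, y4=T, y5=T, y6=T, y7=F, y8=T, y9=F, y10=T, y11=F, y12=T, y13=T

Check each clause:
  1. (¬y11 ∨ ¬y3 ∨ ¬y6) — ¬y11 is true.
  2. (y4 ∨ ¬y7) — ¬y7 is true.
  3. (y2 ∨ y6) — y6 is true.
  4. (¬y9 ∨ ¬y3 ∨ ¬y7) — ¬y7 is true.
  5. (¬y3 ∨ y2 ∨ y1) — y1 is true.
  6. (¬y10 ∨ y9 ∨ y13) — y13 is true.
  7. (¬y7 ∨ ¬y11) — ¬y7 is true.
  8. (y6 ∨ y12) — y12 is true.
  9. (¬y7 ∨ ¬y6 ∨ ¬y12) — ¬y7 is true.
  10. (y13 ∨ ¬y3) — y13 is true.
  11. (y6 ∨ ¬y1) — y6 is true.
  12. (y8 ∨ y3) — y8 is true.
  13. (¬y4 ∨ ¬y11) — ¬y11 is true.
  14. (¬y13 ∨ y7 ∨ y3) — y3 is true.
  15. (¬y1 ∨ ¬y7) — ¬y7 is true.
  16. (¬y1 ∨ ¬y9) — ¬y9 is true.
  17. (y3 ∨ y10) — y10 is true.
  18. (¬y2 ∨ ¬y6) — ¬y2 is true.
  19. (¬y12 ∨ ¬y13 ∨ y3) — y3 is true.
  20. (¬y9 ∨ y11 ∨ y8) — y8 is true.
  21. (¬y4 ∨ y5 ∨ ¬y6) — y5 is true.
  22. (¬y8 ∨ y1 ∨ ¬y10) — y1 is true.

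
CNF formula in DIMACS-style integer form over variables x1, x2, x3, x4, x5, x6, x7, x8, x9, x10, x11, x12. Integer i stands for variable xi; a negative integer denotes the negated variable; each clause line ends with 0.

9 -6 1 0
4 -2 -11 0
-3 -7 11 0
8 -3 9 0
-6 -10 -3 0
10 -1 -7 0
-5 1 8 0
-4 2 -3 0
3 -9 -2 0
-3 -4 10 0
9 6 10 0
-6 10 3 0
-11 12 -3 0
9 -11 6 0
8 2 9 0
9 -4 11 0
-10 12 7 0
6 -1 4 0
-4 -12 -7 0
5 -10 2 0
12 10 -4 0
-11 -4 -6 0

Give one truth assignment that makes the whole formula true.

Pure literal: x8 appears only positively; assign x8 = True.
Try x1 = False.
Branch on x2: take x2 = False.
For the remaining variables, x3 = False, x4 = False, x5 = True, x6 = False, x7 = False, x9 = True, x10 = False, x11 = False, x12 = True works.
Check each clause:
  1. {x9, x1, ¬x6} — x9 is true.
  2. {¬x2, x4, ¬x11} — ¬x11 is true.
  3. {¬x7, x11, ¬x3} — ¬x7 is true.
  4. {x8, x9, ¬x3} — x8 is true.
  5. {¬x3, ¬x10, ¬x6} — ¬x6 is true.
  6. {x10, ¬x1, ¬x7} — ¬x7 is true.
  7. {¬x5, x8, x1} — x8 is true.
  8. {¬x4, ¬x3, x2} — ¬x4 is true.
  9. {¬x9, x3, ¬x2} — ¬x2 is true.
  10. {x10, ¬x3, ¬x4} — ¬x4 is true.
  11. {x10, x9, x6} — x9 is true.
  12. {x10, x3, ¬x6} — ¬x6 is true.
  13. {x12, ¬x3, ¬x11} — ¬x11 is true.
  14. {¬x11, x6, x9} — x9 is true.
  15. {x9, x2, x8} — x8 is true.
  16. {¬x4, x9, x11} — x9 is true.
  17. {x7, x12, ¬x10} — x12 is true.
  18. {x6, x4, ¬x1} — ¬x1 is true.
  19. {¬x7, ¬x12, ¬x4} — ¬x7 is true.
  20. {x5, x2, ¬x10} — x5 is true.
  21. {x10, ¬x4, x12} — ¬x4 is true.
  22. {¬x6, ¬x11, ¬x4} — ¬x6 is true.

x1=False, x2=False, x3=False, x4=False, x5=True, x6=False, x7=False, x8=True, x9=True, x10=False, x11=False, x12=True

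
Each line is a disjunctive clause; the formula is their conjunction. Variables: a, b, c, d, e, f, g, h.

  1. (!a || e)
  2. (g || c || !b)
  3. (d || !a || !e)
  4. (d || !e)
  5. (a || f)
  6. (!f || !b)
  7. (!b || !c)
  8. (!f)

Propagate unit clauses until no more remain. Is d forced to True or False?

(!f) is a unit clause: f = False.
(a || f) with f = False leaves only a, so a = True.
(!a || e) with a = True leaves only e, so e = True.
In (d || !a || !e), !e, !a are now false; d must hold, so d = True.

True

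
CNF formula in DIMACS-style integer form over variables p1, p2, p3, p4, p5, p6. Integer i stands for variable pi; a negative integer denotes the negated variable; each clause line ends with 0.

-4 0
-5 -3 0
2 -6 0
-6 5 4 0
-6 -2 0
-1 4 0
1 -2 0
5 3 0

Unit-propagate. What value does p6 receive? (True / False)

Unit clause (NOT p4) sets p4 = False.
From (NOT p1 OR p4) and p4 = False: p1 = False.
(p1 OR NOT p2) with p1 = False leaves only NOT p2, so p2 = False.
(p2 OR NOT p6): since p2 = False, the clause reduces to (NOT p6). p6 = False.

False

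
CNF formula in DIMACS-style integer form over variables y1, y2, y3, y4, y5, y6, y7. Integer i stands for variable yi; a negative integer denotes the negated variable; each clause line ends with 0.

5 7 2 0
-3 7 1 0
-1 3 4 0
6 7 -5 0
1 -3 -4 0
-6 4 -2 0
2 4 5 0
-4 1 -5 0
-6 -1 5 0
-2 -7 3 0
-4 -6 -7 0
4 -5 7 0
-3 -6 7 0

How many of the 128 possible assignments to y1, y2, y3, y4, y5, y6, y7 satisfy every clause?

25

Case analysis on y4 and y7:
  y4=1, y7=1: 7 of the 32 assignments to (y1,y2,y3,y5,y6) work.
  y4=1, y7=0: 6 of the 32 assignments to (y1,y2,y3,y5,y6) work.
  y4=0, y7=1: 10 of the 32 assignments to (y1,y2,y3,y5,y6) work.
  y4=0, y7=0: remaining (y1,y2,y3,y5,y6) ∈ {(0,1,0,0,0); (1,1,1,0,0)} — 2.
Total: 7 + 6 + 10 + 2 = 25.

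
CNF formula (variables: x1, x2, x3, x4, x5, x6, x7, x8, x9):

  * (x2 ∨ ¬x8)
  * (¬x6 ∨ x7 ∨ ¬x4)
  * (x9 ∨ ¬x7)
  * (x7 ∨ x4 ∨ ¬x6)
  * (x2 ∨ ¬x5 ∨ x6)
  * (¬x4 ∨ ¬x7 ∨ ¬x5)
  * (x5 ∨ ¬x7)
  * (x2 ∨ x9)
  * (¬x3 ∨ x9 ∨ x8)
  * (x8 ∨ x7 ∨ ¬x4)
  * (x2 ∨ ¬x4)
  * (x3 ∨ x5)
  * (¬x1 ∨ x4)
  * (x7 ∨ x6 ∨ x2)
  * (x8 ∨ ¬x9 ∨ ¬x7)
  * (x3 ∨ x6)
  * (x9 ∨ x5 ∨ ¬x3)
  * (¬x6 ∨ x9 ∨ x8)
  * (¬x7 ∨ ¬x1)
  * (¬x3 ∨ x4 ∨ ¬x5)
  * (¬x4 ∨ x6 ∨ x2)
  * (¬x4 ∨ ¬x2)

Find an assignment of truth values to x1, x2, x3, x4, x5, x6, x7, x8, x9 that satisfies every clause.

x1 occurs only negated in the remaining clauses — set x1 = False.
Try x2 = True.
  then x4 is forced to False.
The remaining clauses are satisfied by x3 = True, x5 = False, x6 = False, x7 = False, x8 = False, x9 = True.
Every clause has at least one true literal under this assignment.

x1=False, x2=True, x3=True, x4=False, x5=False, x6=False, x7=False, x8=False, x9=True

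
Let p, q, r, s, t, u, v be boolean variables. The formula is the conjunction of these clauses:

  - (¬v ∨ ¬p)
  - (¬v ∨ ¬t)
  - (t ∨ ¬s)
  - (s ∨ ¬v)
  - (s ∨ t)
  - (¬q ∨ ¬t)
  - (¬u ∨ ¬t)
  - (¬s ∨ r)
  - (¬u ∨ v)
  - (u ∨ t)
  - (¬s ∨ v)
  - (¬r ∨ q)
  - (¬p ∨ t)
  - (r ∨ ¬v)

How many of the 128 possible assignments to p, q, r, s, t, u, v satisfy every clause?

2

Satisfying assignments:
  p=0 q=0 r=0 s=0 t=1 u=0 v=0
  p=1 q=0 r=0 s=0 t=1 u=0 v=0
That's 2 in total.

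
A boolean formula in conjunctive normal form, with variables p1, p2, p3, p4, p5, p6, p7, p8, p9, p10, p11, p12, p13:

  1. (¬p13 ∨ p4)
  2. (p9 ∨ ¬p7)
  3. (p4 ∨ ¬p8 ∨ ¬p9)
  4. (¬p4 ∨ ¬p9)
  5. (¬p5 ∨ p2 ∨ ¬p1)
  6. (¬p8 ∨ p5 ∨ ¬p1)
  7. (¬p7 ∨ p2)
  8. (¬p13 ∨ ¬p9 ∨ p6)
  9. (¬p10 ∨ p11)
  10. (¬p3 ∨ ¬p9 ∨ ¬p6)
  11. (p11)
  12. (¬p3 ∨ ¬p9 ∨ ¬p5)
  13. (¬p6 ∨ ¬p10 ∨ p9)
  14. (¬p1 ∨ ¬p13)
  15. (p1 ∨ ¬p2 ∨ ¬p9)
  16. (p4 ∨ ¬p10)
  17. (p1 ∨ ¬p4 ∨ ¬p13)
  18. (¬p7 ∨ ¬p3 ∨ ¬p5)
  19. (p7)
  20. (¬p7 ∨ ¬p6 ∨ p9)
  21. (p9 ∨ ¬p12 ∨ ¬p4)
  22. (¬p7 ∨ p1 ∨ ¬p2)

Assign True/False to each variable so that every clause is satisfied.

p1 = True, p2 = True, p3 = False, p4 = False, p5 = False, p6 = False, p7 = True, p8 = False, p9 = True, p10 = False, p11 = True, p12 = False, p13 = False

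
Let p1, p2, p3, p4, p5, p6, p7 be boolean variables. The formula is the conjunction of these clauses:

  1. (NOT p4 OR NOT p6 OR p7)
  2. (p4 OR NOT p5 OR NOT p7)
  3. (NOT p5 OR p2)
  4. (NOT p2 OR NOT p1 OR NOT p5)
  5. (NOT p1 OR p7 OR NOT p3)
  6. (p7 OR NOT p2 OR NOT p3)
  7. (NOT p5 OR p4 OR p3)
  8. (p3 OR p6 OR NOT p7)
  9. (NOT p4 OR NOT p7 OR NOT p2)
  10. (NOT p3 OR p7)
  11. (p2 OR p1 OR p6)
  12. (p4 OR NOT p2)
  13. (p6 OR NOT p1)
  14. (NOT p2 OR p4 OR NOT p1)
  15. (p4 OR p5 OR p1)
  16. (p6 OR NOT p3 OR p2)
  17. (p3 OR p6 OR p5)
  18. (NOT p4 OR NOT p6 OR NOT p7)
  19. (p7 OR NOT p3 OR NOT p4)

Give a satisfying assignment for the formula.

p1=True, p2=False, p3=True, p4=False, p5=False, p6=True, p7=True

Try p1 = True.
  then p6 is forced to True.
Set p2 = False and propagate.
  then p5 is forced to False.
Set p3 = True and propagate.
  then p7 is forced to True.
  then p4 is forced to False.
Every clause has at least one true literal under this assignment.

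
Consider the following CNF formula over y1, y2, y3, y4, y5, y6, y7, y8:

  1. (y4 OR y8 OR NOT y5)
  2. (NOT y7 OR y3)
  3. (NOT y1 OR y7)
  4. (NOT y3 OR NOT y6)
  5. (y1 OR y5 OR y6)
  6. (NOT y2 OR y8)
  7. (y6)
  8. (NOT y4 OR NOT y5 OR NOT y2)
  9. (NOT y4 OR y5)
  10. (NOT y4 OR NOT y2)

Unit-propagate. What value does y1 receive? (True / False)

False

(y6) is a unit clause: y6 = True.
(NOT y6 OR NOT y3) with y6 = True leaves only NOT y3, so y3 = False.
From (y3 OR NOT y7) and y3 = False: y7 = False.
(y7 OR NOT y1) with y7 = False leaves only NOT y1, so y1 = False.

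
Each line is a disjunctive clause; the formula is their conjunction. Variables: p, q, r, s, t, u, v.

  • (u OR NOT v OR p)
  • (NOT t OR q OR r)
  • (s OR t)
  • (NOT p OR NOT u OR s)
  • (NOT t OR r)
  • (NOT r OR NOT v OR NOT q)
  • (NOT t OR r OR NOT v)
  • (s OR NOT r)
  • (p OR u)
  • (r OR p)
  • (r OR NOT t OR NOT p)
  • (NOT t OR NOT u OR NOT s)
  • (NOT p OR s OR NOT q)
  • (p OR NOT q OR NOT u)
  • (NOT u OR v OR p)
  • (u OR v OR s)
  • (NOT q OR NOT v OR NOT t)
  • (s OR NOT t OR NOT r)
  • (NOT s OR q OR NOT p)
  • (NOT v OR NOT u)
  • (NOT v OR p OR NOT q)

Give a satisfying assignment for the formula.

p = T, q = T, r = T, s = T, t = F, u = F, v = F

Try p = True.
For the remaining variables, q = True, r = True, s = True, t = False, u = False, v = False works.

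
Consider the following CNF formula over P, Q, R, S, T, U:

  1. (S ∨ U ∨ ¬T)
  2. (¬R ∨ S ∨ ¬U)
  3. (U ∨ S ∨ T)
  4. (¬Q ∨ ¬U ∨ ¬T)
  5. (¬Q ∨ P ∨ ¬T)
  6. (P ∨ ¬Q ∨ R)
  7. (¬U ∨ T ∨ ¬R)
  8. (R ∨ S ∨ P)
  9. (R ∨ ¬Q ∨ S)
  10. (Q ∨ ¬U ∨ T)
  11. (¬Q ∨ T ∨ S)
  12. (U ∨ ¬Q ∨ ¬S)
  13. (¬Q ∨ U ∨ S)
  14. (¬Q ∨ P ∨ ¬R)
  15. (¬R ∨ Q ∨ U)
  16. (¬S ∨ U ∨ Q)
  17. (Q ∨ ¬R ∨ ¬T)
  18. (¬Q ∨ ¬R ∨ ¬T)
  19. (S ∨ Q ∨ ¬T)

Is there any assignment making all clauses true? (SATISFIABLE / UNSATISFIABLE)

Branch on P: take P = False.
The remaining clauses are satisfied by Q = False, R = False, S = True, T = True, U = True.
Every clause has at least one true literal under this assignment.
So P=False, Q=False, R=False, S=True, T=True, U=True is a satisfying assignment.

SATISFIABLE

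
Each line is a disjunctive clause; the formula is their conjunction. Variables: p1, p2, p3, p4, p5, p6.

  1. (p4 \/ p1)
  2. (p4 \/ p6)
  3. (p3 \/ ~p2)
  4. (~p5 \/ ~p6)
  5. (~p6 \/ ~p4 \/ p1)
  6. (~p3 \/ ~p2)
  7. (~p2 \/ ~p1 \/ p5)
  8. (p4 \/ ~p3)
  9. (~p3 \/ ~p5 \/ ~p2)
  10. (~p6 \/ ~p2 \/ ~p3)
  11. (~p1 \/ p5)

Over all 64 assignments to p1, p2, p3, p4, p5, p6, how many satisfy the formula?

6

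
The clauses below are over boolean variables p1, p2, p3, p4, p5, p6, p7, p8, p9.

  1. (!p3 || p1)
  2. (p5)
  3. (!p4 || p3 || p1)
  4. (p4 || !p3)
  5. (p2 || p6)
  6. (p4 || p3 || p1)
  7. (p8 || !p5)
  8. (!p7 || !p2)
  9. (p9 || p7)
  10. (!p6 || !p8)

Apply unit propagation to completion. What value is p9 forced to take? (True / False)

True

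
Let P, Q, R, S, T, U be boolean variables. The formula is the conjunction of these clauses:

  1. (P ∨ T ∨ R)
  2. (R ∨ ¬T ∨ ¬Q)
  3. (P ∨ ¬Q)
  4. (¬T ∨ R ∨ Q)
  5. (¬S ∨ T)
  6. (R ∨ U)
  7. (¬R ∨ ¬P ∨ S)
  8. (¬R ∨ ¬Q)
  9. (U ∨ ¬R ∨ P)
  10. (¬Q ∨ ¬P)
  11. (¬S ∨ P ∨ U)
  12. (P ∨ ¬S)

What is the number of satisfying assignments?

5

Satisfying assignments:
  P=F Q=F R=T S=F T=F U=T
  P=F Q=F R=T S=F T=T U=T
  P=T Q=F R=F S=F T=F U=T
  P=T Q=F R=T S=T T=T U=F
  P=T Q=F R=T S=T T=T U=T
Count: 5.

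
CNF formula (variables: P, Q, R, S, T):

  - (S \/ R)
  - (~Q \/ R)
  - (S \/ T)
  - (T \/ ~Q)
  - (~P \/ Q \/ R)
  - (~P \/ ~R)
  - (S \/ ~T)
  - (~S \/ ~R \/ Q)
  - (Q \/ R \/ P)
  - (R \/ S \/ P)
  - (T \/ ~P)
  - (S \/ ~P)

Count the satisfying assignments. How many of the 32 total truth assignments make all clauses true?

1

The models are:
  P=F Q=T R=T S=T T=T
That's 1 in total.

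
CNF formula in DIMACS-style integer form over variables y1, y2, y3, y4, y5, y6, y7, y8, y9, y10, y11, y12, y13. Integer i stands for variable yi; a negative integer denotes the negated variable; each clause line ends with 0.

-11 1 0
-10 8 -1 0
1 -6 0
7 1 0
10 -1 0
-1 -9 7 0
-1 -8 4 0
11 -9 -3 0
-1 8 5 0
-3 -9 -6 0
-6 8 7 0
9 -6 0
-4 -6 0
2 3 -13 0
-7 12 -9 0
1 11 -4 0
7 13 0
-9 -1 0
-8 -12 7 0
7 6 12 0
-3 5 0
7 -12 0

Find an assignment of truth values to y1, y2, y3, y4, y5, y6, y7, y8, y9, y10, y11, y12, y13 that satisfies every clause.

y1=False  y2=False  y3=False  y4=False  y5=False  y6=False  y7=True  y8=True  y9=True  y10=False  y11=False  y12=True  y13=False

Branch on y1: take y1 = False.
  then y11 is forced to False.
  then y6 is forced to False.
  then y7 is forced to True.
  then y4 is forced to False.
For the remaining variables, y2 = False, y3 = False, y5 = False, y8 = True, y9 = True, y10 = False, y12 = True, y13 = False works.
Every clause has at least one true literal under this assignment.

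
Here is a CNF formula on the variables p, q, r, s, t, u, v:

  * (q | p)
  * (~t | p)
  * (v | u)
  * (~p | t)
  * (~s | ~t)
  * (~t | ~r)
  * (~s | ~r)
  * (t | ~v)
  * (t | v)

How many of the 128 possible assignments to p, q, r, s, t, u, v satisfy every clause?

6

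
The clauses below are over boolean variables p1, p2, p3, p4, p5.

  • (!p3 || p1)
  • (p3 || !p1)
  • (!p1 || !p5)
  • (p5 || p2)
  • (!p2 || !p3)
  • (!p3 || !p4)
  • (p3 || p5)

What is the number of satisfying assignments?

The models are:
  p1=0 p2=0 p3=0 p4=0 p5=1
  p1=0 p2=0 p3=0 p4=1 p5=1
  p1=0 p2=1 p3=0 p4=0 p5=1
  p1=0 p2=1 p3=0 p4=1 p5=1
Count: 4.

4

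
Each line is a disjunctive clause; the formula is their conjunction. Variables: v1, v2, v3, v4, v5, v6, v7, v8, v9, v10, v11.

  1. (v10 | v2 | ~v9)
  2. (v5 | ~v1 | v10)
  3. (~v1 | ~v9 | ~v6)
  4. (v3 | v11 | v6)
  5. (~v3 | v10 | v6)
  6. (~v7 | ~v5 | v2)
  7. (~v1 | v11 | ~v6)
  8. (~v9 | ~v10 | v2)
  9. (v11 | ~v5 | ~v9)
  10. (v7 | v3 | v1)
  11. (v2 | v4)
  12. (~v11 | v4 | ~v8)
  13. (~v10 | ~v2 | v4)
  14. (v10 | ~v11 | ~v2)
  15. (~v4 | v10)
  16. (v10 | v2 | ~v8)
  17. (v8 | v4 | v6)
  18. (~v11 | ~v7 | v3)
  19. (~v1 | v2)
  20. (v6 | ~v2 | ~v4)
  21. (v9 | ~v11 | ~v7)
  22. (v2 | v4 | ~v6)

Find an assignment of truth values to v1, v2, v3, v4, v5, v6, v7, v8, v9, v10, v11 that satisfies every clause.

v1 = 0  v2 = 1  v3 = 1  v4 = 0  v5 = 0  v6 = 1  v7 = 0  v8 = 0  v9 = 0  v10 = 0  v11 = 0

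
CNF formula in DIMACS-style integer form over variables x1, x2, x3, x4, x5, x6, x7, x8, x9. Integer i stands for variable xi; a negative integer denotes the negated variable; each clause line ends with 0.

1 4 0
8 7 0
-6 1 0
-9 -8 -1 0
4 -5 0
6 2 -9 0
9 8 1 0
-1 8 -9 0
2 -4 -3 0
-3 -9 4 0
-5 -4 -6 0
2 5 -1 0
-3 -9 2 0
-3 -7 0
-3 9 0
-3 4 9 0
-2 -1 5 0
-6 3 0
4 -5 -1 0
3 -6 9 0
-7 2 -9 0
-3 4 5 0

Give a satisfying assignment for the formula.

x1=F, x2=T, x3=F, x4=T, x5=F, x6=F, x7=F, x8=T, x9=F

Check each clause:
  1. (x4 || x1) — x4 is true.
  2. (x8 || x7) — x8 is true.
  3. (x1 || !x6) — !x6 is true.
  4. (!x1 || !x9 || !x8) — !x1 is true.
  5. (!x5 || x4) — !x5 is true.
  6. (x6 || x2 || !x9) — x2 is true.
  7. (x9 || x8 || x1) — x8 is true.
  8. (!x1 || x8 || !x9) — x8 is true.
  9. (!x4 || x2 || !x3) — x2 is true.
  10. (x4 || !x9 || !x3) — x4 is true.
  11. (!x4 || !x6 || !x5) — !x6 is true.
  12. (!x1 || x5 || x2) — x2 is true.
  13. (!x3 || !x9 || x2) — x2 is true.
  14. (!x7 || !x3) — !x7 is true.
  15. (!x3 || x9) — !x3 is true.
  16. (!x3 || x9 || x4) — x4 is true.
  17. (!x2 || x5 || !x1) — !x1 is true.
  18. (x3 || !x6) — !x6 is true.
  19. (!x5 || !x1 || x4) — !x5 is true.
  20. (x3 || !x6 || x9) — !x6 is true.
  21. (!x7 || x2 || !x9) — !x7 is true.
  22. (x4 || !x3 || x5) — x4 is true.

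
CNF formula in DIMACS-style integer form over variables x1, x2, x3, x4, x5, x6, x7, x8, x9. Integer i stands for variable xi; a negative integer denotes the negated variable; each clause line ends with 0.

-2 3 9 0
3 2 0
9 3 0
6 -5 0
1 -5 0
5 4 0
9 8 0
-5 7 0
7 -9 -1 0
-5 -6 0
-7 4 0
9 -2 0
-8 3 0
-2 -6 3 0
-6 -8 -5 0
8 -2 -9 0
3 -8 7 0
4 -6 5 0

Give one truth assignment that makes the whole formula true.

x1=0, x2=0, x3=1, x4=1, x5=0, x6=0, x7=0, x8=1, x9=0

Check each clause:
  1. (x3 ∨ ¬x2 ∨ x9) — x3 is true.
  2. (x3 ∨ x2) — x3 is true.
  3. (x3 ∨ x9) — x3 is true.
  4. (x6 ∨ ¬x5) — ¬x5 is true.
  5. (x1 ∨ ¬x5) — ¬x5 is true.
  6. (x5 ∨ x4) — x4 is true.
  7. (x8 ∨ x9) — x8 is true.
  8. (¬x5 ∨ x7) — ¬x5 is true.
  9. (¬x1 ∨ ¬x9 ∨ x7) — ¬x1 is true.
  10. (¬x5 ∨ ¬x6) — ¬x6 is true.
  11. (x4 ∨ ¬x7) — ¬x7 is true.
  12. (¬x2 ∨ x9) — ¬x2 is true.
  13. (¬x8 ∨ x3) — x3 is true.
  14. (¬x2 ∨ ¬x6 ∨ x3) — ¬x6 is true.
  15. (¬x5 ∨ ¬x6 ∨ ¬x8) — ¬x6 is true.
  16. (x8 ∨ ¬x2 ∨ ¬x9) — x8 is true.
  17. (x3 ∨ x7 ∨ ¬x8) — x3 is true.
  18. (¬x6 ∨ x5 ∨ x4) — ¬x6 is true.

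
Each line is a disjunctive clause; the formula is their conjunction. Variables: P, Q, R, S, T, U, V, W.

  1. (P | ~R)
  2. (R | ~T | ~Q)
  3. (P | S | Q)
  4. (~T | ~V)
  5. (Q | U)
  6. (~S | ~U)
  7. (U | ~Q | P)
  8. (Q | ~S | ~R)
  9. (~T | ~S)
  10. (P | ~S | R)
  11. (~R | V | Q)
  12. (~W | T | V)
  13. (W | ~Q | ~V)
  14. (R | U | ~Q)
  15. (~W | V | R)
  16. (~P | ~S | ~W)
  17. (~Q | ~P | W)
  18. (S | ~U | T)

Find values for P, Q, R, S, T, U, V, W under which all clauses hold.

Set P = True and propagate.
The remaining clauses are satisfied by Q = True, R = True, S = False, T = False, U = False, V = True, W = True.
Every clause has at least one true literal under this assignment.

P=True  Q=True  R=True  S=False  T=False  U=False  V=True  W=True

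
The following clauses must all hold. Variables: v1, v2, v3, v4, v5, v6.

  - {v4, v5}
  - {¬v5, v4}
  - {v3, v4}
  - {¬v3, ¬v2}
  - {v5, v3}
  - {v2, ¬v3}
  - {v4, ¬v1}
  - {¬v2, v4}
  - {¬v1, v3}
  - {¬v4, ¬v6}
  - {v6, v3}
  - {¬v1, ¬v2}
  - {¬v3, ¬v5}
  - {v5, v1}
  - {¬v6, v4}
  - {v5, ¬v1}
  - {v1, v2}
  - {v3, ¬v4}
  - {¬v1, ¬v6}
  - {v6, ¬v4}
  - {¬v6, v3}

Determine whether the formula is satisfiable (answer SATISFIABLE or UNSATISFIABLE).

UNSATISFIABLE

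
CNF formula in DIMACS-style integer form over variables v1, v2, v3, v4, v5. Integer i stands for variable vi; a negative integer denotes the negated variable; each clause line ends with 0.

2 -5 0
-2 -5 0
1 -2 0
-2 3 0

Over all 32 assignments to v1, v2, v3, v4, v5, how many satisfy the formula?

10

Split on v2, then v5.
  v2=T, v5=T: a clause becomes empty — 0.
  v2=T, v5=F: remaining (v1,v3,v4) ∈ {(T,T,F); (T,T,T)} — 2.
  v2=F, v5=T: a clause becomes empty — 0.
  v2=F, v5=F: v1, v3, v4 free → 2^3 = 8.
Total: 0 + 2 + 0 + 8 = 10.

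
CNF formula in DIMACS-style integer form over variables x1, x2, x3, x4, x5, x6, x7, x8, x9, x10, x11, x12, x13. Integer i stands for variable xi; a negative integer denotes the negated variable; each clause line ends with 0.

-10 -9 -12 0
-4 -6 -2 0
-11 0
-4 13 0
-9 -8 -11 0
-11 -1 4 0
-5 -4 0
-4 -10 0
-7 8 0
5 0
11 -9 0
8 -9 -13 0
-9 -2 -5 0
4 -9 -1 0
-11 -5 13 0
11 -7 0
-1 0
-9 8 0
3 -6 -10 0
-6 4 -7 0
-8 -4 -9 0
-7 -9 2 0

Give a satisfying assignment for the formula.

x1=False, x2=False, x3=False, x4=False, x5=True, x6=False, x7=False, x8=True, x9=False, x10=False, x11=False, x12=True, x13=False

(~x11) is a unit clause, so x11 = False.
(x5) is a unit clause, so x5 = True.
Unit propagation: (~x4) forces x4 = False.
The clause (~x9) is unit: x9 must be False.
Unit propagation: (~x7) forces x7 = False.
(~x1) is a unit clause, so x1 = False.
x6 occurs only negated in the remaining clauses — set x6 = False.
x10 occurs only negated in the remaining clauses — set x10 = False.
x2, x3, x8, x12, x13 are now unconstrained; take x2 = False, x3 = False, x8 = True, x12 = True, x13 = False.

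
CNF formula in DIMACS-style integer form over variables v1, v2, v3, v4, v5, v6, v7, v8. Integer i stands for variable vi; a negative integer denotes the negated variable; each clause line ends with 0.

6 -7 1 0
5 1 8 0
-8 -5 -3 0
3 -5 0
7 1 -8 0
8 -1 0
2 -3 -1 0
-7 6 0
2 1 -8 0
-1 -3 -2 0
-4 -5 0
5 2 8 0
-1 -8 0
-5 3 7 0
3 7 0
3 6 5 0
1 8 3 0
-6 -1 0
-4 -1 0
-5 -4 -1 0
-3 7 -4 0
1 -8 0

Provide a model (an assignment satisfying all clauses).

Pure literal: v4 appears only negated; assign v4 = False.
Try v1 = False.
  then v8 is forced to False.
  then v5 is forced to True.
  then v3 is forced to True.
Try v6 = True.
v2, v7 are now unconstrained; take v2 = False, v7 = False.
Every clause has at least one true literal under this assignment.

v1 = False, v2 = False, v3 = True, v4 = False, v5 = True, v6 = True, v7 = False, v8 = False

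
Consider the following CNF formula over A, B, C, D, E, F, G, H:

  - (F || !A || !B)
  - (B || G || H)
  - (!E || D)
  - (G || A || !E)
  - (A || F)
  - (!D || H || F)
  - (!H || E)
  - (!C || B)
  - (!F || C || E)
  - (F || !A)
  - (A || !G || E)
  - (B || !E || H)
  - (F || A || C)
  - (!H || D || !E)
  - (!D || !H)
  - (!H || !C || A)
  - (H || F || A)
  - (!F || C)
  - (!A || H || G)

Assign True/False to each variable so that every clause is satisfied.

A=True, B=True, C=True, D=True, E=True, F=True, G=True, H=False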